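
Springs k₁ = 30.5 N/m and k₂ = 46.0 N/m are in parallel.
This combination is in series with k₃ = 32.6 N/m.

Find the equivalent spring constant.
k₁₂ = k₁ + k₂ = 76.5 N/m (parallel)
1/k_eq = 1/k₁₂ + 1/k₃ → k_eq = 22.86 N/m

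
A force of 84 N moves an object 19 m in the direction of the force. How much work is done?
W = Fd = 84×19 = 1596.0 J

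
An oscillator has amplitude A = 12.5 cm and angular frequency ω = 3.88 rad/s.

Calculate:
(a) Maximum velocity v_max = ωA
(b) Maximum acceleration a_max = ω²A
v_max = ωA = 3.88×0.125 = 0.485 m/s
a_max = ω²A = 3.88²×0.125 = 1.882 m/s²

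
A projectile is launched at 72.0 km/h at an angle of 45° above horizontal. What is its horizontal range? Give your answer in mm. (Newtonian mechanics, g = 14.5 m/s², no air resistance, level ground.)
R = v₀² sin(2θ) / g (with unit conversion) = 27590.0 mm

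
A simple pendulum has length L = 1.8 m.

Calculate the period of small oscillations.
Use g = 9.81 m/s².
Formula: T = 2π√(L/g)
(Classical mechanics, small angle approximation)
T = 2π√(L/g) = 2π√(1.8/9.81) = 2.691 s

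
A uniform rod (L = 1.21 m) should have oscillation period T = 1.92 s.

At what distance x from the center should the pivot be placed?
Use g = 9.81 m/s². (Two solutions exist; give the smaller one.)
T = 2π√((L²/12 + x²)/(gx)). Let c = T²g/(4π²) = 0.916.
x² − cx + L²/12 = 0 → x = (c − √(c² − L²/3))/2 = 0.1618 m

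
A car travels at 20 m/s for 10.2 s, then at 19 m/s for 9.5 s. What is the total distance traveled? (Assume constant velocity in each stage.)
d₁ = v₁t₁ = 20 × 10.2 = 204 m
d₂ = v₂t₂ = 19 × 9.5 = 180.5 m
d_total = 204 + 180.5 = 384.5 m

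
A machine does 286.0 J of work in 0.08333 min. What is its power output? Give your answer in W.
P = W/t = 286 J / 5 s = 57.2 W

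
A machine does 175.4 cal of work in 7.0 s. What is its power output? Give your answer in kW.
P = W/t = 733.9 J / 7 s = 104.8 W = 0.1048 kW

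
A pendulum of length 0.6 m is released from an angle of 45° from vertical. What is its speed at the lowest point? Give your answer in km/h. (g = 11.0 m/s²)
h = L(1 − cosθ) = 0.6×(1 − cos45°) = 0.1757 m
v = √(2gh) = √(2×11.0×0.1757) = 1.966 m/s = 7.079 km/h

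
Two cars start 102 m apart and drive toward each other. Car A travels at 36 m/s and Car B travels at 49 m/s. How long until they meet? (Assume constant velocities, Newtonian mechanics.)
Combined speed: v_combined = 36 + 49 = 85 m/s
Time to meet: t = d/85 = 102/85 = 1.2 s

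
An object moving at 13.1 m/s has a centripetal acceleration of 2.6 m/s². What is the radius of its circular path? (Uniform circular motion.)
r = v²/a_c = 13.1²/2.6 = 66.0 m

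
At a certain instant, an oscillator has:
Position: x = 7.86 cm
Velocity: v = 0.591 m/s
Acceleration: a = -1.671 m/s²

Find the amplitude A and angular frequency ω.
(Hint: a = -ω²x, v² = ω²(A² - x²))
a = −ω²x → ω = √(|a|/x) = √(1.671/0.0786) = 4.611 rad/s
v² = ω²(A² − x²) → A = √(x² + v²/ω²) = √(0.0786² + 0.591²/4.611²) = 0.1504 m = 15.04 cm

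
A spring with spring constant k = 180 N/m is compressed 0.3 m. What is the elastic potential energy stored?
PE = ½kx² = ½×180×0.3² = 8.1 J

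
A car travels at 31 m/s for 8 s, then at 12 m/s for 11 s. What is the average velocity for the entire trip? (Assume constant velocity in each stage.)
d₁ = v₁t₁ = 31 × 8 = 248 m
d₂ = v₂t₂ = 12 × 11 = 132 m
d_total = 380 m, t_total = 19 s
v_avg = d_total/t_total = 380/19 = 20.0 m/s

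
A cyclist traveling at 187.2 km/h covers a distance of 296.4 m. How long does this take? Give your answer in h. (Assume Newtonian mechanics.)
t = d/v (with unit conversion) = 0.001583 h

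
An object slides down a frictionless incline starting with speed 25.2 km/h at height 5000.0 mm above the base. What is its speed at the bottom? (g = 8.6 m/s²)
½mv₀² + mgh = ½mv² → v = √(v₀² + 2gh) = √(7² + 2×8.6×5) = 11.62 m/s = 41.83 km/h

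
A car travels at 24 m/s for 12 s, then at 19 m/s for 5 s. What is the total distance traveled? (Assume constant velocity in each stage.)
d₁ = v₁t₁ = 24 × 12 = 288 m
d₂ = v₂t₂ = 19 × 5 = 95 m
d_total = 288 + 95 = 383 m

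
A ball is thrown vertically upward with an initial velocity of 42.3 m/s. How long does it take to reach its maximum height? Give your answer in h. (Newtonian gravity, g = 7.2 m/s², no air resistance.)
t_up = v₀/g (with unit conversion) = 0.001632 h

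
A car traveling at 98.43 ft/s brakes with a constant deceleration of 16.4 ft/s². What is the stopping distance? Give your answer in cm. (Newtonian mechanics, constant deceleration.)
d = v₀² / (2a) (with unit conversion) = 9003.0 cm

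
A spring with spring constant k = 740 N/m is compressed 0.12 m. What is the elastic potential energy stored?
PE = ½kx² = ½×740×0.12² = 5.328 J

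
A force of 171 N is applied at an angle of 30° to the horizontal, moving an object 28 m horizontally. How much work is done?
W = Fd cosθ = 171×28×cos(30°) = 4146.5 J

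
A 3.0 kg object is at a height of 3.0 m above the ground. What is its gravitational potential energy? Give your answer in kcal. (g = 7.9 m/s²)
PE = mgh = 3 kg × 7.9 m/s² × 3 m = 71.1 J = 0.01699 kcal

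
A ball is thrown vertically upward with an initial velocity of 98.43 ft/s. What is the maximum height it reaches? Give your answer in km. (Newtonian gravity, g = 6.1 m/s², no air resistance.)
h_max = v₀²/(2g) (with unit conversion) = 0.07378 km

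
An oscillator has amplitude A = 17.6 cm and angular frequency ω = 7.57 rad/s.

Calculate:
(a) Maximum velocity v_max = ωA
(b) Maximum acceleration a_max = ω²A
v_max = ωA = 7.57×0.176 = 1.332 m/s
a_max = ω²A = 7.57²×0.176 = 10.09 m/s²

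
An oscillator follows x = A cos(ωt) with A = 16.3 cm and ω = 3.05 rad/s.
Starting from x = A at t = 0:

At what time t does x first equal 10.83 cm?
cos(ωt) = x/A = 10.83/16.3 = 0.6644
ωt = arccos(0.6644) = 0.8441 rad
t = 0.8441/3.05 = 0.2767 s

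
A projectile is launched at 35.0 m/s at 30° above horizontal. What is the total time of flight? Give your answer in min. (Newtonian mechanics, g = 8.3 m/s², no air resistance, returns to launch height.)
T = 2v₀sin(θ)/g (with unit conversion) = 0.07028 min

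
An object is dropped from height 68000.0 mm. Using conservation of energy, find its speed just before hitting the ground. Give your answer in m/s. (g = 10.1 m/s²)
mgh = ½mv² → v = √(2gh) = √(2×10.1×68) = 37.06 m/s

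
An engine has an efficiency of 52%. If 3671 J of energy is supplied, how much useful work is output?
W_out = η × W_in = 0.52 × 3671 = 1908.9 J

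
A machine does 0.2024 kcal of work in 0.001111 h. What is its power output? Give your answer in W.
P = W/t = 846.8 J / 4 s = 211.7 W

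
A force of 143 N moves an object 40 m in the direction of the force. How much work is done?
W = Fd = 143×40 = 5720.0 J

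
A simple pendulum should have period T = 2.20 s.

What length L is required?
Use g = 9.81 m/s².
T = 2π√(L/g) → L = g(T/2π)² = 9.81×(2.2/2π)² = 1.203 m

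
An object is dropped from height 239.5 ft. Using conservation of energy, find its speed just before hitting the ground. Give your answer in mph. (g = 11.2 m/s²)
mgh = ½mv² → v = √(2gh) = √(2×11.2×73) = 40.44 m/s = 90.46 mph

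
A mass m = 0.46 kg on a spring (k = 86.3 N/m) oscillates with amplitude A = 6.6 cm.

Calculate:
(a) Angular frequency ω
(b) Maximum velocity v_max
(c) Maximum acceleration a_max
ω = √(k/m) = √(86.3/0.46) = 13.7 rad/s
v_max = ωA = 13.7×0.066 = 0.904 m/s
a_max = ω²A = 13.7²×0.066 = 12.38 m/s²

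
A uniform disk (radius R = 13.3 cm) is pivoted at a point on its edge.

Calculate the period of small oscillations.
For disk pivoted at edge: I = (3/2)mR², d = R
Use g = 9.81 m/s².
I/m = (3/2)R² = 0.02653 m²; d = R = 0.133 m
T = 2π√((3/2)R²/(gR)) = 2π√(3R/(2g)) = 0.896 s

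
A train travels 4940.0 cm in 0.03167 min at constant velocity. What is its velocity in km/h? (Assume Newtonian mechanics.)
v = d/t (with unit conversion) = 93.59 km/h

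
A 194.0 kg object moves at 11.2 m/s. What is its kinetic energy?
KE = ½mv² = ½×194.0×11.2² = 12167.68 J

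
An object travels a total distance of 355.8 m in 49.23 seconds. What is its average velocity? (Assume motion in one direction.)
v_avg = Δd / Δt = 355.8 / 49.23 = 7.23 m/s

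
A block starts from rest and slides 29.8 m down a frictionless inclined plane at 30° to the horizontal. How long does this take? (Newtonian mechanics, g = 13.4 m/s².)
a = g sin(θ) = 13.4 × sin(30°) = 6.7 m/s²
t = √(2d/a) = √(2 × 29.8 / 6.7) = 2.98 s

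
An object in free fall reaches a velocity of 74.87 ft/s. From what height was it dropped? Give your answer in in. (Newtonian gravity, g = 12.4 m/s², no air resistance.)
h = v²/(2g) (with unit conversion) = 826.7 in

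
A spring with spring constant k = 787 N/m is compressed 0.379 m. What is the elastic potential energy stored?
PE = ½kx² = ½×787×0.379² = 56.52 J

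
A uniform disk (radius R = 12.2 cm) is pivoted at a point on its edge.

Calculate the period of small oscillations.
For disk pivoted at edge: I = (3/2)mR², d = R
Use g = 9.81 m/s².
I/m = (3/2)R² = 0.02233 m²; d = R = 0.122 m
T = 2π√((3/2)R²/(gR)) = 2π√(3R/(2g)) = 0.8582 s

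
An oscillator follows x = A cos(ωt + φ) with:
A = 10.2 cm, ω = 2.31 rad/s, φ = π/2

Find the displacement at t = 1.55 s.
x = A cos(ωt + φ) = 10.2×cos(2.31×1.55 + π/2) = 4.334 cm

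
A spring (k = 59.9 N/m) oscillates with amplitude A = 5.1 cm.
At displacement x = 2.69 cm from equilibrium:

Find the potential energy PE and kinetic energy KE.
E_total = ½kA² = ½×59.9×(0.051)² = 0.0779 J
PE = ½kx² = ½×59.9×(0.0269)² = 0.02167 J
KE = E_total − PE = 0.05623 J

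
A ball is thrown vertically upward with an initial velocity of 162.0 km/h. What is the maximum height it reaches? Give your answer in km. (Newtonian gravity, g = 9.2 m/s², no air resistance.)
h_max = v₀²/(2g) (with unit conversion) = 0.1101 km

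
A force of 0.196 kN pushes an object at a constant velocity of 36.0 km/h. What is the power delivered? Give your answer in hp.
P = Fv = 196 N × 10 m/s = 1960 W = 2.628 hp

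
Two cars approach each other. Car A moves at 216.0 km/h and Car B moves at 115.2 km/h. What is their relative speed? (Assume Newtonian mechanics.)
v_rel = v_A + v_B = 216.0 + 115.2 = 331.2 km/h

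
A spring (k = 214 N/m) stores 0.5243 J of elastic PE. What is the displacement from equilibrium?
PE = ½kx² → x = √(2PE/k) = √(2×0.5243/214) = 0.07 m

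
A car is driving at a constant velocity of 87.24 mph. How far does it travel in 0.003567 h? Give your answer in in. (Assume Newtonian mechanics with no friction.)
d = vt (with unit conversion) = 19720.0 in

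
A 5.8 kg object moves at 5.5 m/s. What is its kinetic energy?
KE = ½mv² = ½×5.8×5.5² = 87.725 J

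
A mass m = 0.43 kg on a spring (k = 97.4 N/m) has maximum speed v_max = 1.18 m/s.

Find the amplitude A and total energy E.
½mv²_max = ½kA² → A = v_max√(m/k) = 1.18×√(0.43/97.4) = 0.0784 m = 7.84 cm
E = ½mv²_max = ½×0.43×1.18² = 0.2994 J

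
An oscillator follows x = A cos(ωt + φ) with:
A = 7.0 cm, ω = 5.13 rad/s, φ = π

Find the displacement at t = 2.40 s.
x = A cos(ωt + φ) = 7.0×cos(5.13×2.4 + π) = -6.775 cm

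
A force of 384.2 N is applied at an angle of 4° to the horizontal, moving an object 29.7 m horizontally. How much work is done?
W = Fd cosθ = 384.2×29.7×cos(4°) = 11383.0 J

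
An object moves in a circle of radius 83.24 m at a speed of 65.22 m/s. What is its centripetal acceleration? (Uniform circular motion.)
a_c = v²/r = 65.22²/83.24 = 4253.65/83.24 = 51.1 m/s²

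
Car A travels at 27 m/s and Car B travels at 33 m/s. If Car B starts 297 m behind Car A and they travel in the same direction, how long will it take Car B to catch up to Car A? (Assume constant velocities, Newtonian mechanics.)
Relative speed: v_rel = 33 - 27 = 6 m/s
Time to catch: t = d₀/v_rel = 297/6 = 49.5 s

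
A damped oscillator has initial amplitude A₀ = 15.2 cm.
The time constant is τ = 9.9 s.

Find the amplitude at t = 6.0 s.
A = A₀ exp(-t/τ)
A = A₀ exp(−t/τ) = 15.2×exp(−6.0/9.9) = 8.292 cm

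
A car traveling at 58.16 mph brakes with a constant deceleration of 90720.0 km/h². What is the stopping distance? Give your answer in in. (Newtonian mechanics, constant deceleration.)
d = v₀² / (2a) (with unit conversion) = 1901.0 in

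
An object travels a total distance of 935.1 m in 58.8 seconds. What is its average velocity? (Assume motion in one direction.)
v_avg = Δd / Δt = 935.1 / 58.8 = 15.9 m/s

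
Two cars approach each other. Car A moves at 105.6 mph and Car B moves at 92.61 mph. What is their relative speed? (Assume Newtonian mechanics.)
v_rel = v_A + v_B = 105.6 + 92.61 = 198.2 mph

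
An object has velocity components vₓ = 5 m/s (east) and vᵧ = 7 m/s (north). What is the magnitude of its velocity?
|v| = √(vₓ² + vᵧ²) = √(5² + 7²) = √(74) = 8.6 m/s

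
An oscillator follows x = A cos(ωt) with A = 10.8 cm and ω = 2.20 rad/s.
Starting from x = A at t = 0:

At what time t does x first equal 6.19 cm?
cos(ωt) = x/A = 6.19/10.8 = 0.5731
ωt = arccos(0.5731) = 0.9605 rad
t = 0.9605/2.2 = 0.4366 s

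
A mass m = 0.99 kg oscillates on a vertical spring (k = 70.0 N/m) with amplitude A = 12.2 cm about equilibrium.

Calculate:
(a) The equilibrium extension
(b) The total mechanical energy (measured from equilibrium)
x_eq = mg/k = 0.99×9.81/70.0 = 0.1387 m = 13.87 cm
E = ½kA² = ½×70.0×(0.122)² = 0.5209 J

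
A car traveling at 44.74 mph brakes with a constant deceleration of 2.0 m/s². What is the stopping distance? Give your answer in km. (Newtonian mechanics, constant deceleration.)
d = v₀² / (2a) (with unit conversion) = 0.1 km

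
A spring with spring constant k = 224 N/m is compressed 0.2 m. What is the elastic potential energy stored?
PE = ½kx² = ½×224×0.2² = 4.48 J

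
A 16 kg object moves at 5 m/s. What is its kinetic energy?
KE = ½mv² = ½×16×5² = 200.0 J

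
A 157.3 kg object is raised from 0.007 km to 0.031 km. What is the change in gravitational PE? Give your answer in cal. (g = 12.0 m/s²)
ΔPE = mg(h₂ − h₁) = 157.3 kg × 12.0 m/s² × (31 − 7) m = 4.53e+04 J = 10830.0 cal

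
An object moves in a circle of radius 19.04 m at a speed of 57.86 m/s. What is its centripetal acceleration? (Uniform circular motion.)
a_c = v²/r = 57.86²/19.04 = 3347.78/19.04 = 175.83 m/s²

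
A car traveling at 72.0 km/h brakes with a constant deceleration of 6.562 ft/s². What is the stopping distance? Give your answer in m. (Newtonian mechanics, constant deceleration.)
d = v₀² / (2a) (with unit conversion) = 100.0 m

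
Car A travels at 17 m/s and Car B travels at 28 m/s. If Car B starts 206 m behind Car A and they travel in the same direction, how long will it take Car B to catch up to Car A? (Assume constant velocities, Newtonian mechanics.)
Relative speed: v_rel = 28 - 17 = 11 m/s
Time to catch: t = d₀/v_rel = 206/11 = 18.73 s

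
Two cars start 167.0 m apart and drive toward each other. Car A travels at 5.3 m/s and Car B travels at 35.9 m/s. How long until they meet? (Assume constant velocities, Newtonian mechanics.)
Combined speed: v_combined = 5.3 + 35.9 = 41.2 m/s
Time to meet: t = d/41.2 = 167.0/41.2 = 4.05 s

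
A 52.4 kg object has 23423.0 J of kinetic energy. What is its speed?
KE = ½mv² → v = √(2KE/m) = √(2×23423.0/52.4) = 29.9 m/s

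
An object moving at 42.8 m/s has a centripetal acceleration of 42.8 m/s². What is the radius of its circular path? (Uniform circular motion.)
r = v²/a_c = 42.8²/42.8 = 42.8 m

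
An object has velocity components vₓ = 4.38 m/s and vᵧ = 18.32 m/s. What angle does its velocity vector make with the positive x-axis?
θ = arctan(vᵧ/vₓ) = arctan(18.32/4.38) = 76.55°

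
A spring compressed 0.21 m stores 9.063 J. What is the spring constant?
PE = ½kx² → k = 2PE/x² = 2×9.063/0.21² = 411.0 N/m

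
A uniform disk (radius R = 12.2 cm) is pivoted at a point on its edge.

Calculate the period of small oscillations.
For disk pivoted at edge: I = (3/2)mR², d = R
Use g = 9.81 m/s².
I/m = (3/2)R² = 0.02233 m²; d = R = 0.122 m
T = 2π√((3/2)R²/(gR)) = 2π√(3R/(2g)) = 0.8582 s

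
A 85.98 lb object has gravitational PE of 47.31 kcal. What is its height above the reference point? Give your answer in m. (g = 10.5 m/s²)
PE = mgh → h = PE/(mg) = 1.979e+05 J / (39 kg × 10.5 m/s²) = 483.4 m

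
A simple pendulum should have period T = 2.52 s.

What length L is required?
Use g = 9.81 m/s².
T = 2π√(L/g) → L = g(T/2π)² = 9.81×(2.52/2π)² = 1.578 m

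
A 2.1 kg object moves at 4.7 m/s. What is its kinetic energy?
KE = ½mv² = ½×2.1×4.7² = 23.1945 J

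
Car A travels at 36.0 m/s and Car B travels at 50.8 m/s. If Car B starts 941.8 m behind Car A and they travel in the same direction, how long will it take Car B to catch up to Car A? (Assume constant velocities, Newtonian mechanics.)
Relative speed: v_rel = 50.8 - 36.0 = 14.8 m/s
Time to catch: t = d₀/v_rel = 941.8/14.8 = 63.64 s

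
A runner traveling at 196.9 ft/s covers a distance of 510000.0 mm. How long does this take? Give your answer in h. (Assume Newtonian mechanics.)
t = d/v (with unit conversion) = 0.002361 h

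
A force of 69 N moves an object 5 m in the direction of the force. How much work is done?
W = Fd = 69×5 = 345.0 J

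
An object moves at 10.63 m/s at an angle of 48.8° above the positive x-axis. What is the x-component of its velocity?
vₓ = v cos(θ) = 10.63 × cos(48.8°) = 7.0 m/s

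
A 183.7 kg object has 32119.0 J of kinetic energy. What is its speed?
KE = ½mv² → v = √(2KE/m) = √(2×32119.0/183.7) = 18.7 m/s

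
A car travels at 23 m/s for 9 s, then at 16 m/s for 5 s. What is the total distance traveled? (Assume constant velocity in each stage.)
d₁ = v₁t₁ = 23 × 9 = 207 m
d₂ = v₂t₂ = 16 × 5 = 80 m
d_total = 207 + 80 = 287 m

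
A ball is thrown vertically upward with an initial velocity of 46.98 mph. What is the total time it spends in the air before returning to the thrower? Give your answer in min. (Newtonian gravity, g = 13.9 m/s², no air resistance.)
t_total = 2v₀/g (with unit conversion) = 0.05036 min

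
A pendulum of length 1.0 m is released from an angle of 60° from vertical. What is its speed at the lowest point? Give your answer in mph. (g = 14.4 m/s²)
h = L(1 − cosθ) = 1.0×(1 − cos60°) = 0.5 m
v = √(2gh) = √(2×14.4×0.5) = 3.795 m/s = 8.489 mph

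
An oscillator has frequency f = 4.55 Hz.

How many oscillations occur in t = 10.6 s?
n = f×t = 4.55×10.6 = 48.23 oscillations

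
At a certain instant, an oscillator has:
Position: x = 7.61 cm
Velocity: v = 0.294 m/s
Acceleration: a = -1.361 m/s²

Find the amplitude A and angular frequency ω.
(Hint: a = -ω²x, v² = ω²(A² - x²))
a = −ω²x → ω = √(|a|/x) = √(1.361/0.0761) = 4.229 rad/s
v² = ω²(A² − x²) → A = √(x² + v²/ω²) = √(0.0761² + 0.294²/4.229²) = 0.1031 m = 10.31 cm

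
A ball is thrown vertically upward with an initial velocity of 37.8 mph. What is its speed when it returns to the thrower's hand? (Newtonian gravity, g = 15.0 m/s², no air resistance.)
By conservation of energy, the ball returns at the same speed = 37.8 mph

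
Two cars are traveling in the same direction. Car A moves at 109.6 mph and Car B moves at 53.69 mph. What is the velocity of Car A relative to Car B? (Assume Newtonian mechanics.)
v_rel = v_A - v_B = 109.6 - 53.69 = 55.91 mph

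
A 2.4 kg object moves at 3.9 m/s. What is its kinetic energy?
KE = ½mv² = ½×2.4×3.9² = 18.252 J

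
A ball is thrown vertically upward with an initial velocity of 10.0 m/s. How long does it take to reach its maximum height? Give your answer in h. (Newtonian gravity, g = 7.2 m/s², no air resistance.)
t_up = v₀/g (with unit conversion) = 0.0003858 h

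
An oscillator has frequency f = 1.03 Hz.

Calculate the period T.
T = 1/f = 1/1.03 = 0.9709 s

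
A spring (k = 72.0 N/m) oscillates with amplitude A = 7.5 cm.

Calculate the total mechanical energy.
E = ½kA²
E = ½kA² = ½×72.0×(0.075)² = 0.2025 J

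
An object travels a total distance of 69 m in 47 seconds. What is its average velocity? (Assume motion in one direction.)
v_avg = Δd / Δt = 69 / 47 = 1.47 m/s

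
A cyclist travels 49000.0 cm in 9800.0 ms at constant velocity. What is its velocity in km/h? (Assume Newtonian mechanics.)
v = d/t (with unit conversion) = 180.0 km/h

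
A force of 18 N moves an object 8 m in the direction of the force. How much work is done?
W = Fd = 18×8 = 144.0 J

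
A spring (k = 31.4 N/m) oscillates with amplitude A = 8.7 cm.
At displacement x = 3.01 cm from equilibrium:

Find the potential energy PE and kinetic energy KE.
E_total = ½kA² = ½×31.4×(0.087)² = 0.1188 J
PE = ½kx² = ½×31.4×(0.0301)² = 0.01422 J
KE = E_total − PE = 0.1046 J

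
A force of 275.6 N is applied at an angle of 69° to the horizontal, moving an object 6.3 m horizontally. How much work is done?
W = Fd cosθ = 275.6×6.3×cos(69°) = 622.23 J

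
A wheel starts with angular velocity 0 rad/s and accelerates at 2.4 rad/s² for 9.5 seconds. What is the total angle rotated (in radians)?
θ = ω₀t + ½αt² = 0×9.5 + ½×2.4×9.5² = 108.3 rad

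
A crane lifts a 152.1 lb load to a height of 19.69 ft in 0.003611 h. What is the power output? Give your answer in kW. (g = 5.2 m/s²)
W = mgh = 68.99×5.2×6.002 = 2153 J
P = W/t = 2153/13 = 165.6 W = 0.1656 kW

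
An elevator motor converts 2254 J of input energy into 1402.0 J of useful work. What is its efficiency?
η = W_out/W_in = 1402.0/2254 = 0.622 = 62.2%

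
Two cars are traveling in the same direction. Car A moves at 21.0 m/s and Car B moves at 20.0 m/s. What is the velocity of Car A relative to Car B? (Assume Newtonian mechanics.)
v_rel = v_A - v_B = 21.0 - 20.0 = 1.0 m/s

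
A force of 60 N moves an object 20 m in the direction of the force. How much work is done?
W = Fd = 60×20 = 1200.0 J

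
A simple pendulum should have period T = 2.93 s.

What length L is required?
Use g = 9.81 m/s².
T = 2π√(L/g) → L = g(T/2π)² = 9.81×(2.93/2π)² = 2.133 m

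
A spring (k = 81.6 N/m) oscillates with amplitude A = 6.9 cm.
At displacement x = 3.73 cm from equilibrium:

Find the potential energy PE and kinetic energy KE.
E_total = ½kA² = ½×81.6×(0.069)² = 0.1942 J
PE = ½kx² = ½×81.6×(0.0373)² = 0.05676 J
KE = E_total − PE = 0.1375 J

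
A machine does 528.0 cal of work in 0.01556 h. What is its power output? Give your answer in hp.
P = W/t = 2209 J / 56.02 s = 39.44 W = 0.05289 hp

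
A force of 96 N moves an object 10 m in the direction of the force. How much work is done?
W = Fd = 96×10 = 960.0 J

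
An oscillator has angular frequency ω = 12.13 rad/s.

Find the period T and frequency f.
T = 2π/ω = 2π/12.13 = 0.518 s; f = ω/2π = 1.931 Hz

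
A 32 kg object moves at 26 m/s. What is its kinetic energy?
KE = ½mv² = ½×32×26² = 10816.0 J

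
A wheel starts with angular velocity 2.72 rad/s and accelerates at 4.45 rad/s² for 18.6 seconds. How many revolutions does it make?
θ = ω₀t + ½αt² = 2.72×18.6 + ½×4.45×18.6² = 820.35 rad
Revolutions = θ/(2π) = 820.35/(2π) = 130.56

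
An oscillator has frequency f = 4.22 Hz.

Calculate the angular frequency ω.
ω = 2πf = 2π×4.22 = 26.52 rad/s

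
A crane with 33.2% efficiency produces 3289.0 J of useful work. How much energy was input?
W_in = W_out/η = 3289.0/0.332 = 9906.6 J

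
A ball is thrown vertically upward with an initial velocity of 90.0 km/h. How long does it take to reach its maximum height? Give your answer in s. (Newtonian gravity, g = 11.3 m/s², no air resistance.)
t_up = v₀/g (with unit conversion) = 2.212 s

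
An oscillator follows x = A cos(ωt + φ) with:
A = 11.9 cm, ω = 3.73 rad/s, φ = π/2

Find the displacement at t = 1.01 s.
x = A cos(ωt + φ) = 11.9×cos(3.73×1.01 + π/2) = 6.969 cm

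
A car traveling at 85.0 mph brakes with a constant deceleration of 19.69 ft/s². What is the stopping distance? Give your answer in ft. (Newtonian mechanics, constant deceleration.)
d = v₀² / (2a) (with unit conversion) = 394.7 ft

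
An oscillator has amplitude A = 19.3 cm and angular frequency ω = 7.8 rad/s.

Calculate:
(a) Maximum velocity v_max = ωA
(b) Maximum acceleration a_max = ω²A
v_max = ωA = 7.8×0.193 = 1.505 m/s
a_max = ω²A = 7.8²×0.193 = 11.74 m/s²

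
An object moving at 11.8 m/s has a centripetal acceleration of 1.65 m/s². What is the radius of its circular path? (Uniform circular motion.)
r = v²/a_c = 11.8²/1.65 = 84.39 m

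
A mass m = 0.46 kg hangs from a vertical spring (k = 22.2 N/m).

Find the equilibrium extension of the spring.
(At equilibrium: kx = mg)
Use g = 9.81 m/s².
x_eq = mg/k = 0.46×9.81/22.2 = 0.2033 m = 20.33 cm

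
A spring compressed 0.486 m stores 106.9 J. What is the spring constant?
PE = ½kx² → k = 2PE/x² = 2×106.9/0.486² = 905.2 N/m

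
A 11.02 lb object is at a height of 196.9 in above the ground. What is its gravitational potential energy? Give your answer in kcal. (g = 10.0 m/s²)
PE = mgh = 4.999 kg × 10.0 m/s² × 5.001 m = 250 J = 0.05975 kcal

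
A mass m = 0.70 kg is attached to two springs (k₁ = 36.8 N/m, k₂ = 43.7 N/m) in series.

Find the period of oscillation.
k_eq = k₁k₂/(k₁+k₂) = 19.98 N/m
T = 2π√(m/k_eq) = 2π√(0.7/19.98) = 1.176 s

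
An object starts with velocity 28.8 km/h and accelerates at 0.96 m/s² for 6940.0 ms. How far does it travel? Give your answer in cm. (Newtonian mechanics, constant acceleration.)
d = v₀t + ½at² (with unit conversion) = 7864.0 cm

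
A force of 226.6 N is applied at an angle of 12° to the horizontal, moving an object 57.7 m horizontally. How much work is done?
W = Fd cosθ = 226.6×57.7×cos(12°) = 12789.0 J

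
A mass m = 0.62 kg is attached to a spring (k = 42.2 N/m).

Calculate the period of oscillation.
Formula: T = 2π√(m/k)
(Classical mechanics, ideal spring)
T = 2π√(m/k) = 2π√(0.62/42.2) = 0.7616 s; f = 1/T = 1.313 Hz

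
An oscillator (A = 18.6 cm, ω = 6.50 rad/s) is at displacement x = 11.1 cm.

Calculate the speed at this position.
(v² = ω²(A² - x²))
v = ω√(A² − x²) = 6.5×√(0.186² − 0.111²) = 0.9701 m/s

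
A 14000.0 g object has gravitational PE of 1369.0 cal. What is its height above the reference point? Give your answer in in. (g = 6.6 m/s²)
PE = mgh → h = PE/(mg) = 5728 J / (14 kg × 6.6 m/s²) = 61.99 m = 2441.0 in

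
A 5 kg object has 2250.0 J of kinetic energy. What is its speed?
KE = ½mv² → v = √(2KE/m) = √(2×2250.0/5) = 30.0 m/s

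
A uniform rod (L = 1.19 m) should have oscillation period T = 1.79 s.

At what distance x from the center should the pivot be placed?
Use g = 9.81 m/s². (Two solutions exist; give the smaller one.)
T = 2π√((L²/12 + x²)/(gx)). Let c = T²g/(4π²) = 0.7962.
x² − cx + L²/12 = 0 → x = (c − √(c² − L²/3))/2 = 0.1969 m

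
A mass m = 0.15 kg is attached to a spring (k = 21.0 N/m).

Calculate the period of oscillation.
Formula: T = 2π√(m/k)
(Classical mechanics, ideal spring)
T = 2π√(m/k) = 2π√(0.15/21.0) = 0.531 s; f = 1/T = 1.883 Hz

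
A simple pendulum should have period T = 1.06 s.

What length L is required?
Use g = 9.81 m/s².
T = 2π√(L/g) → L = g(T/2π)² = 9.81×(1.06/2π)² = 0.2792 m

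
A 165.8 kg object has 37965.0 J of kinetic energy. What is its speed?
KE = ½mv² → v = √(2KE/m) = √(2×37965.0/165.8) = 21.4 m/s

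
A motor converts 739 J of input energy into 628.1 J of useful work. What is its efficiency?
η = W_out/W_in = 628.1/739 = 0.8499 = 84.99%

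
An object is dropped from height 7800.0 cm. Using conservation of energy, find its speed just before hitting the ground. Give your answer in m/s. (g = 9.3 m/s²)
mgh = ½mv² → v = √(2gh) = √(2×9.3×78) = 38.09 m/s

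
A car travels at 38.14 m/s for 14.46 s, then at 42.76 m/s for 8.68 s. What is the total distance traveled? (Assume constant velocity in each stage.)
d₁ = v₁t₁ = 38.14 × 14.46 = 551.504 m
d₂ = v₂t₂ = 42.76 × 8.68 = 371.157 m
d_total = 551.504 + 371.157 = 922.66 m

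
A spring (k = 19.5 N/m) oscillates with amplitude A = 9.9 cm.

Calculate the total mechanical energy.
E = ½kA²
E = ½kA² = ½×19.5×(0.099)² = 0.09556 J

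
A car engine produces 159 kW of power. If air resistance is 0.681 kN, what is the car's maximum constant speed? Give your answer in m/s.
P = Fv → v = P/F = 159000 W / 681 N = 233.5 m/s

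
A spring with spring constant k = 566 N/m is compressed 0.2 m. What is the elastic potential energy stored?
PE = ½kx² = ½×566×0.2² = 11.32 J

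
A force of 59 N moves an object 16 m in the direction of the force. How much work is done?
W = Fd = 59×16 = 944.0 J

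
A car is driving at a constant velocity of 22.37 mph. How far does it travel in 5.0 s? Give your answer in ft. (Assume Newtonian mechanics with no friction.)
d = vt (with unit conversion) = 164.0 ft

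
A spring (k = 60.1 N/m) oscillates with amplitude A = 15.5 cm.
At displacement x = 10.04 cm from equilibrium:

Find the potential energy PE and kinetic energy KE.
E_total = ½kA² = ½×60.1×(0.155)² = 0.722 J
PE = ½kx² = ½×60.1×(0.1004)² = 0.3029 J
KE = E_total − PE = 0.419 J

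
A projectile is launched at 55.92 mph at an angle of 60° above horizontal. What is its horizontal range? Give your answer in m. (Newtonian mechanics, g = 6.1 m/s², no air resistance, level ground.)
R = v₀² sin(2θ) / g (with unit conversion) = 88.72 m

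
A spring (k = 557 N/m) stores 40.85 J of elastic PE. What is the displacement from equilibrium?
PE = ½kx² → x = √(2PE/k) = √(2×40.85/557) = 0.383 m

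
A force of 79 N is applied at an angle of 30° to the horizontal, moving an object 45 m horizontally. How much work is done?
W = Fd cosθ = 79×45×cos(30°) = 3078.7 J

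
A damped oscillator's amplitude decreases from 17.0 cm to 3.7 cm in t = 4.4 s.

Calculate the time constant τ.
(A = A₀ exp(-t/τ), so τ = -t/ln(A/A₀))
A/A₀ = 3.7/17.0 = 0.2176; ln(A/A₀) = -1.525
τ = −t/ln(A/A₀) = −4.4/-1.525 = 2.885 s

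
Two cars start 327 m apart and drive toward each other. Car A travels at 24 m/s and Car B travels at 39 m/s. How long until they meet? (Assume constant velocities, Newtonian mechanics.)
Combined speed: v_combined = 24 + 39 = 63 m/s
Time to meet: t = d/63 = 327/63 = 5.19 s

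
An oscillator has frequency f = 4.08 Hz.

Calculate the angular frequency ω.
ω = 2πf = 2π×4.08 = 25.64 rad/s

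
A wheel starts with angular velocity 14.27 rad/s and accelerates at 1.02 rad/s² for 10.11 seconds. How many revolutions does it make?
θ = ω₀t + ½αt² = 14.27×10.11 + ½×1.02×10.11² = 196.4 rad
Revolutions = θ/(2π) = 196.4/(2π) = 31.26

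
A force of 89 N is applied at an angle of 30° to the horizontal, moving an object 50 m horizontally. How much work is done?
W = Fd cosθ = 89×50×cos(30°) = 3853.8 J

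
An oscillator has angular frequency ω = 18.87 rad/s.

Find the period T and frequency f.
T = 2π/ω = 2π/18.87 = 0.333 s; f = ω/2π = 3.003 Hz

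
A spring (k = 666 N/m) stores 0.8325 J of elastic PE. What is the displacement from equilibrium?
PE = ½kx² → x = √(2PE/k) = √(2×0.8325/666) = 0.05 m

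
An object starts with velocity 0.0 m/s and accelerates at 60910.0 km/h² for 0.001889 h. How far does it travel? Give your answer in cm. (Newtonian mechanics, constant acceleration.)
d = v₀t + ½at² (with unit conversion) = 10870.0 cm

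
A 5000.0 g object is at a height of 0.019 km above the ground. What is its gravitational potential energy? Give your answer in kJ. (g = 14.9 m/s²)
PE = mgh = 5 kg × 14.9 m/s² × 19 m = 1416 J = 1.415 kJ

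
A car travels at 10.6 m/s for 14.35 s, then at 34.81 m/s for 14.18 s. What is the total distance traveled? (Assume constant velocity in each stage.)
d₁ = v₁t₁ = 10.6 × 14.35 = 152.11 m
d₂ = v₂t₂ = 34.81 × 14.18 = 493.606 m
d_total = 152.11 + 493.606 = 645.72 m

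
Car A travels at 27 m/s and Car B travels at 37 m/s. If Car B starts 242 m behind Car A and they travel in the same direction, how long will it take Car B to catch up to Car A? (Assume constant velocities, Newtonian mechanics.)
Relative speed: v_rel = 37 - 27 = 10 m/s
Time to catch: t = d₀/v_rel = 242/10 = 24.2 s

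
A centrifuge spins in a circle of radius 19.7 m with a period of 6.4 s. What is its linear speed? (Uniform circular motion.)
v = 2πr/T = 2π×19.7/6.4 = 19.34 m/s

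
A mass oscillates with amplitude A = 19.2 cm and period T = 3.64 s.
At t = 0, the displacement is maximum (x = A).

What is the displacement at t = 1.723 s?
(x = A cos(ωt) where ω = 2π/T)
ω = 2π/T = 2π/3.64 = 1.726 rad/s
x = A cos(ωt) = 19.2×cos(1.726×1.723) = -18.93 cm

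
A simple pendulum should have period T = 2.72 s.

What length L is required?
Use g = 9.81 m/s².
T = 2π√(L/g) → L = g(T/2π)² = 9.81×(2.72/2π)² = 1.838 m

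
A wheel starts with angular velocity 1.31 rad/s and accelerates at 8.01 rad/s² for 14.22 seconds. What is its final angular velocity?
ω = ω₀ + αt = 1.31 + 8.01 × 14.22 = 115.21 rad/s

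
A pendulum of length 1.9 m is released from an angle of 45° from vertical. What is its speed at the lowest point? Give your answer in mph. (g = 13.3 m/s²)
h = L(1 − cosθ) = 1.9×(1 − cos45°) = 0.5565 m
v = √(2gh) = √(2×13.3×0.5565) = 3.847 m/s = 8.606 mph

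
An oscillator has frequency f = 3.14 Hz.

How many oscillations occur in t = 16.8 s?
n = f×t = 3.14×16.8 = 52.75 oscillations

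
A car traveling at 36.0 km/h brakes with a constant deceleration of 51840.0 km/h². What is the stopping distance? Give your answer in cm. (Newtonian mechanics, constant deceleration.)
d = v₀² / (2a) (with unit conversion) = 1250.0 cm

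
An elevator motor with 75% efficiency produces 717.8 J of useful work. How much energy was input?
W_in = W_out/η = 717.8/0.75 = 957.07 J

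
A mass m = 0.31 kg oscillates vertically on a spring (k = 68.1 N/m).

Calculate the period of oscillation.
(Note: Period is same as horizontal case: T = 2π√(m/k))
T = 2π√(m/k) = 2π√(0.31/68.1) = 0.4239 s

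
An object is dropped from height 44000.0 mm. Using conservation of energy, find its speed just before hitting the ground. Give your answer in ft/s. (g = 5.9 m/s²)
mgh = ½mv² → v = √(2gh) = √(2×5.9×44) = 22.79 m/s = 74.76 ft/s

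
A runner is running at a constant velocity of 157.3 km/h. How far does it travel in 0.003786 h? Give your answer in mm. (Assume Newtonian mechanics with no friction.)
d = vt (with unit conversion) = 595500.0 mm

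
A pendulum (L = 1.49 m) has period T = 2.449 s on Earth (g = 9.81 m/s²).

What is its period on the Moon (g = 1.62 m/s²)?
T = 2π√(L/g), so T_moon/T_earth = √(g_earth/g_moon)
T_moon = 2π√(1.49/1.62) = 6.026 s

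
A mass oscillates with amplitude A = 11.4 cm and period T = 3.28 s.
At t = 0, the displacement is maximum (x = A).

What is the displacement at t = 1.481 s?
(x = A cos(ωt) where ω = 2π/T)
ω = 2π/T = 2π/3.28 = 1.916 rad/s
x = A cos(ωt) = 11.4×cos(1.916×1.481) = -10.88 cm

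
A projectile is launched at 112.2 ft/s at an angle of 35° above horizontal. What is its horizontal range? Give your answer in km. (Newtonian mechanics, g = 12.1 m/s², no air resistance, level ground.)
R = v₀² sin(2θ) / g (with unit conversion) = 0.09083 km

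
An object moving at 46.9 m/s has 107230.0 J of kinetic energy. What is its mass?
KE = ½mv² → m = 2KE/v² = 2×107230.0/46.9² = 97.5 kg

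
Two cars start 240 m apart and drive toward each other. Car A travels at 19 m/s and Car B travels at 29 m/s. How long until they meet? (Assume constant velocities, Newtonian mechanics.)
Combined speed: v_combined = 19 + 29 = 48 m/s
Time to meet: t = d/48 = 240/48 = 5.0 s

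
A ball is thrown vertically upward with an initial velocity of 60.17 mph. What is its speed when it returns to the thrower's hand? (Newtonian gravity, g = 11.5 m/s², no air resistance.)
By conservation of energy, the ball returns at the same speed = 60.17 mph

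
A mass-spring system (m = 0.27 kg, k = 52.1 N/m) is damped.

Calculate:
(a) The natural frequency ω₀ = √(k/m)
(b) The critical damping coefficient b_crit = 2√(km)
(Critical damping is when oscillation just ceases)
ω₀ = √(k/m) = √(52.1/0.27) = 13.89 rad/s
b_crit = 2√(km) = 2√(52.1×0.27) = 7.501 kg/s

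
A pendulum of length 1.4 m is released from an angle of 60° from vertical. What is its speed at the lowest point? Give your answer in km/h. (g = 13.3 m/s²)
h = L(1 − cosθ) = 1.4×(1 − cos60°) = 0.7 m
v = √(2gh) = √(2×13.3×0.7) = 4.315 m/s = 15.53 km/h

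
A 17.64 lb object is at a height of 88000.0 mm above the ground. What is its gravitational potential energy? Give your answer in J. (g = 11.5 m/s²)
PE = mgh = 8.001 kg × 11.5 m/s² × 88 m = 8097 J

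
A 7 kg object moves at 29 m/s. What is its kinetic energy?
KE = ½mv² = ½×7×29² = 2943.5 J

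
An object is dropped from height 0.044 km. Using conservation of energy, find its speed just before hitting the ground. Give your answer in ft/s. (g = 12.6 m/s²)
mgh = ½mv² → v = √(2gh) = √(2×12.6×44) = 33.3 m/s = 109.2 ft/s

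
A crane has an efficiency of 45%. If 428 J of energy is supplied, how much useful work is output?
W_out = η × W_in = 0.45 × 428 = 192.6 J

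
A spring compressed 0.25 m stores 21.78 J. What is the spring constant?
PE = ½kx² → k = 2PE/x² = 2×21.78/0.25² = 697.0 N/m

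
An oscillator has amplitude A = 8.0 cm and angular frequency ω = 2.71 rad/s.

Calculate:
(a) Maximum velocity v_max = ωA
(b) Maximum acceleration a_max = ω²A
v_max = ωA = 2.71×0.08 = 0.2168 m/s
a_max = ω²A = 2.71²×0.08 = 0.5875 m/s²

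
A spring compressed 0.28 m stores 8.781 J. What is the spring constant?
PE = ½kx² → k = 2PE/x² = 2×8.781/0.28² = 224.0 N/m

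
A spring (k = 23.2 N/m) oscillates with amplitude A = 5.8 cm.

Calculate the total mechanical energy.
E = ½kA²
E = ½kA² = ½×23.2×(0.058)² = 0.03902 J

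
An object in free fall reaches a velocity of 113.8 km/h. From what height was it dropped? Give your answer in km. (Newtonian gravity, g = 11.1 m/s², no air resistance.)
h = v²/(2g) (with unit conversion) = 0.04501 km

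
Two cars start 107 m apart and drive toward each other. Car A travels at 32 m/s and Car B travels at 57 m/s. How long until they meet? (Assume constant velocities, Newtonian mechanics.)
Combined speed: v_combined = 32 + 57 = 89 m/s
Time to meet: t = d/89 = 107/89 = 1.2 s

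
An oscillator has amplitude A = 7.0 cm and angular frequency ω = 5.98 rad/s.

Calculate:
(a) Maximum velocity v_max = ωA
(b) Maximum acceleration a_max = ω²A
v_max = ωA = 5.98×0.07 = 0.4186 m/s
a_max = ω²A = 5.98²×0.07 = 2.503 m/s²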